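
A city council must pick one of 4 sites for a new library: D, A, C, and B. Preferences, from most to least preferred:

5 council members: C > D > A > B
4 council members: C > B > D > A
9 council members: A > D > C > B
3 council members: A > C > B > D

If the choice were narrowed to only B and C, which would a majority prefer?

Voters preferring B to C: 0; preferring C to B: 21.
C wins the head-to-head.

C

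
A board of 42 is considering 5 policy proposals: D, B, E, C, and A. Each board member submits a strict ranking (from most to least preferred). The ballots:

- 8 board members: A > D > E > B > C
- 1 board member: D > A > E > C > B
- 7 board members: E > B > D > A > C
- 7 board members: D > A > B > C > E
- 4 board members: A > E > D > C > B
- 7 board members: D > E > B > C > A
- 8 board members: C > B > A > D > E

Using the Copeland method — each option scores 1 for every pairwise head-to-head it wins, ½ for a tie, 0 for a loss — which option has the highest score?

D

D: beats B, E, C, and A → score 4.
B: beats C and A; loses to D and E → score 2.
E: beats B and C; loses to D and A → score 2.
C: loses to D, B, E, and A → score 0.
A: beats E and C; loses to D and B → score 2.
D has the best pairwise record.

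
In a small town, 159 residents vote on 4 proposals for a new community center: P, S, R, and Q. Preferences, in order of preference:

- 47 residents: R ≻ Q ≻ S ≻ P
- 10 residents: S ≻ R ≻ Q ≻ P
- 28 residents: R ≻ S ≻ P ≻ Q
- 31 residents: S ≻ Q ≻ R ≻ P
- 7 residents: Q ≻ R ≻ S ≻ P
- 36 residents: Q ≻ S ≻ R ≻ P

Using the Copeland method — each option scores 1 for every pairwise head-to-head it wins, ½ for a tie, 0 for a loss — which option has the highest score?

P: loses to S, R, and Q → score 0.
S: beats P; loses to R and Q → score 1.
R: beats P, S, and Q → score 3.
Q: beats P and S; loses to R → score 2.
R has the best pairwise record.

R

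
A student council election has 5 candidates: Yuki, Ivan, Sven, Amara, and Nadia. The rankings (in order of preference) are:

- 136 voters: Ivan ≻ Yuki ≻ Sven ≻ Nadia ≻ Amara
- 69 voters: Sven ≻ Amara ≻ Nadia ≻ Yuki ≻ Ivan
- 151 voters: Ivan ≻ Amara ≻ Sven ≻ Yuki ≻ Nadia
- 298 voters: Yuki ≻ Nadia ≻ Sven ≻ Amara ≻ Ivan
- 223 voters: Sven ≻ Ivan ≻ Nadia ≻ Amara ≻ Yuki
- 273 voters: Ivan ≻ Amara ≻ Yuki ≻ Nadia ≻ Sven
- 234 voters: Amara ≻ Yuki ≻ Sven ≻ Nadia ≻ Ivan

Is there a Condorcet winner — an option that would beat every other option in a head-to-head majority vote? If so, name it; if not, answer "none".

none

Checking pairwise contests:
Ivan beats Yuki 783–601.
Sven beats Ivan 824–560.
Yuki beats Sven 941–443.
Ivan beats Amara 783–601.
Yuki beats Nadia 1092–292.
Every option loses at least one head-to-head, so there is no Condorcet winner.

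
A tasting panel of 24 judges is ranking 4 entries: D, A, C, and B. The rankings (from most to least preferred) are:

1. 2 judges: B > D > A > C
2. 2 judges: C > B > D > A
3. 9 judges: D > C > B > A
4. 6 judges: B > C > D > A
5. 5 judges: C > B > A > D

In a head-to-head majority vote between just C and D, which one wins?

Voters preferring C to D: 13; preferring D to C: 11.
C wins the head-to-head.

C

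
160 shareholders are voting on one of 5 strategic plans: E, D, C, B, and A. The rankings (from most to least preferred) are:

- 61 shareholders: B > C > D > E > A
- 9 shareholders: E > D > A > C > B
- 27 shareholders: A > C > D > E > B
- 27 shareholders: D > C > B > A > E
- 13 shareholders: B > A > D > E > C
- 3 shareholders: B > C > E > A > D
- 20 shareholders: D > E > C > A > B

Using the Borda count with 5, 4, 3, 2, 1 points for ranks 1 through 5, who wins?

D

E: 61·2 + 9·5 + 27·2 + 27·1 + 13·2 + 3·3 + 20·4 = 363
D: 61·3 + 9·4 + 27·3 + 27·5 + 13·3 + 3·1 + 20·5 = 577
C: 61·4 + 9·2 + 27·4 + 27·4 + 13·1 + 3·4 + 20·3 = 563
B: 61·5 + 9·1 + 27·1 + 27·3 + 13·5 + 3·5 + 20·1 = 522
A: 61·1 + 9·3 + 27·5 + 27·2 + 13·4 + 3·2 + 20·2 = 375
D has the highest Borda score (577).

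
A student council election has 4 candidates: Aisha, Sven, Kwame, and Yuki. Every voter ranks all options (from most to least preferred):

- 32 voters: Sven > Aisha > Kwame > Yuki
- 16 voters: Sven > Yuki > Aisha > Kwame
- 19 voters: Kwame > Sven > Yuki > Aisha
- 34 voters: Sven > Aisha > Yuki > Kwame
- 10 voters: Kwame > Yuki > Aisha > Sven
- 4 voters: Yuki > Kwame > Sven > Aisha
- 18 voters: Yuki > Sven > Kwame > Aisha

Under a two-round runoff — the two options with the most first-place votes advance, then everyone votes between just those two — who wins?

Sven

Round 1 first-place votes: Aisha 0, Sven 82, Kwame 29, Yuki 22.
Sven and Kwame advance.
Runoff: Sven is preferred to Kwame by 100 voters; Kwame by 33.
Sven wins the runoff.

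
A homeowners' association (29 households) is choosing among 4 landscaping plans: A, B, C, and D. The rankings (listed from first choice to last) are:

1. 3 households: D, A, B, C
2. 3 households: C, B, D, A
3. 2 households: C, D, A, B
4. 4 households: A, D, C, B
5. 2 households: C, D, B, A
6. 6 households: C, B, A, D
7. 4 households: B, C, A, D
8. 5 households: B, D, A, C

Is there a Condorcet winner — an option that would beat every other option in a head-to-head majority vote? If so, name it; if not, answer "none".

C

C vs A: 17–12 for C.
C vs B: 17–12 for C.
C vs D: 17–12 for C.
C beats every other option head-to-head.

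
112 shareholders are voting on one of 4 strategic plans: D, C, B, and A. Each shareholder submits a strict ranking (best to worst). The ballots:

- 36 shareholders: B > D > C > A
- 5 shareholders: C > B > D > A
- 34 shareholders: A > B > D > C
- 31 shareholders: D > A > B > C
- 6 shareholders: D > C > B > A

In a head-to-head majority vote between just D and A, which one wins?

D

Voters preferring D to A: 78; preferring A to D: 34.
D wins the head-to-head.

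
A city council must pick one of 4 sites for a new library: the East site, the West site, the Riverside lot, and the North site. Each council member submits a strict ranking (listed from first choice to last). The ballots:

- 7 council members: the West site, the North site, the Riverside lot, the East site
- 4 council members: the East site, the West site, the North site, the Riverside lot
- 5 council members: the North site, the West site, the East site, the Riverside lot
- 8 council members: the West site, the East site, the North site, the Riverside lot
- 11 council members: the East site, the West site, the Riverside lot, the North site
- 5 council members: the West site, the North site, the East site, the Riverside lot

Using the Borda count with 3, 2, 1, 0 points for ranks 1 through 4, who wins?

the East site: 7·0 + 4·3 + 5·1 + 8·2 + 11·3 + 5·1 = 71
the West site: 7·3 + 4·2 + 5·2 + 8·3 + 11·2 + 5·3 = 100
the Riverside lot: 7·1 + 4·0 + 5·0 + 8·0 + 11·1 + 5·0 = 18
the North site: 7·2 + 4·1 + 5·3 + 8·1 + 11·0 + 5·2 = 51
the West site has the highest Borda score (100).

the West site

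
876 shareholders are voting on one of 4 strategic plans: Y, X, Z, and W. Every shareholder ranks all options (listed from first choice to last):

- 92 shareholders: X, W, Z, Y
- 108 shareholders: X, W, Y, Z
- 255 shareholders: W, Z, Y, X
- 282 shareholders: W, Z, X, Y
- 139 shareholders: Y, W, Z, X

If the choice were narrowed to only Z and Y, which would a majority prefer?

Z

Voters preferring Z to Y: 629; preferring Y to Z: 247.
Z wins the head-to-head.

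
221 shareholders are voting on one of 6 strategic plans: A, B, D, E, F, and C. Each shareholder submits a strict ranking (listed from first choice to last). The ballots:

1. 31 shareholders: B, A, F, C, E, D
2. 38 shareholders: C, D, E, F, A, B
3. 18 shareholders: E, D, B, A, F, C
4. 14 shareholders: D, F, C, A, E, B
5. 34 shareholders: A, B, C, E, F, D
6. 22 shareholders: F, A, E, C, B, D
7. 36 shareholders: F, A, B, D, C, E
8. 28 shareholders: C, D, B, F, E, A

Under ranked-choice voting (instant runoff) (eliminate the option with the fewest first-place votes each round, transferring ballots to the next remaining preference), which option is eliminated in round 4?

Round 1: A 34, B 31, D 14, E 18, F 58, C 66. Eliminate D.
Round 2: A 34, B 31, E 18, F 72, C 66. Eliminate E.
Round 3: A 34, B 49, F 72, C 66. Eliminate A.
Round 4: B 83, F 72, C 66. Eliminate C.

C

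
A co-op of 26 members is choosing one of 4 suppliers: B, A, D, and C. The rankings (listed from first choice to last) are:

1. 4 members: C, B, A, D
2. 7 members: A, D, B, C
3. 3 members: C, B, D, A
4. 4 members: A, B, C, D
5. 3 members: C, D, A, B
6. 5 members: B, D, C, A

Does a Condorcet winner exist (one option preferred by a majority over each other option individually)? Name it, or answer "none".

none

Checking pairwise contests:
A beats B 14–12.
C beats A 15–11.
B beats D 16–10.
B beats C 16–10.
Every option loses at least one head-to-head, so there is no Condorcet winner.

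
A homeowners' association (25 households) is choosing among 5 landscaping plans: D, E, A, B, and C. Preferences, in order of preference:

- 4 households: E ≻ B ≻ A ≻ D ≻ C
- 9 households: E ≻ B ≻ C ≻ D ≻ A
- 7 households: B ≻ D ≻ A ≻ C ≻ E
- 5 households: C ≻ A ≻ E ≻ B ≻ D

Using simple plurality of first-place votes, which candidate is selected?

First-place votes: D 0, E 13, A 0, B 7, C 5.
E has the most first-place votes.

E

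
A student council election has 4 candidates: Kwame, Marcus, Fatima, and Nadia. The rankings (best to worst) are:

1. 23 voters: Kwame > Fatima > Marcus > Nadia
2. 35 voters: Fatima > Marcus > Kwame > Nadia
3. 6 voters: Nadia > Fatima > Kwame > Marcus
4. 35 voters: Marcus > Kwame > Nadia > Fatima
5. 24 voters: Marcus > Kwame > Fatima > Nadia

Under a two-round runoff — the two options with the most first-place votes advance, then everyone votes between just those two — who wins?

Fatima

Round 1 first-place votes: Kwame 23, Marcus 59, Fatima 35, Nadia 6.
Marcus and Fatima advance.
Runoff: Marcus is preferred to Fatima by 59 voters; Fatima by 64.
Fatima wins the runoff.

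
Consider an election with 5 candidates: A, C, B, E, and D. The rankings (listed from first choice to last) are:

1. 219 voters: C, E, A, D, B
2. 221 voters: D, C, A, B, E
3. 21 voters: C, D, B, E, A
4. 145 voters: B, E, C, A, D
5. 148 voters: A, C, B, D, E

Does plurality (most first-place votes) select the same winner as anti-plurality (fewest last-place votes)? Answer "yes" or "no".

Plurality — first-place votes: A 148, C 240, B 145, E 0, D 221. Winner: C.
Anti-plurality — last-place votes: A 21, C 0, B 219, E 369, D 145. Winner: C.
The two methods agree.

yes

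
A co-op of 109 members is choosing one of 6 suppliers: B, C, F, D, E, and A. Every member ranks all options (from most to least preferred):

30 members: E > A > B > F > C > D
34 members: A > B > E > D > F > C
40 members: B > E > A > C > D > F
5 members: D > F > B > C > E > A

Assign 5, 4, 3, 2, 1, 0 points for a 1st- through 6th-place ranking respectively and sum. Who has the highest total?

B: 30·3 + 34·4 + 40·5 + 5·3 = 441
C: 30·1 + 34·0 + 40·2 + 5·2 = 120
F: 30·2 + 34·1 + 40·0 + 5·4 = 114
D: 30·0 + 34·2 + 40·1 + 5·5 = 133
E: 30·5 + 34·3 + 40·4 + 5·1 = 417
A: 30·4 + 34·5 + 40·3 + 5·0 = 410
B has the highest Borda score (441).

B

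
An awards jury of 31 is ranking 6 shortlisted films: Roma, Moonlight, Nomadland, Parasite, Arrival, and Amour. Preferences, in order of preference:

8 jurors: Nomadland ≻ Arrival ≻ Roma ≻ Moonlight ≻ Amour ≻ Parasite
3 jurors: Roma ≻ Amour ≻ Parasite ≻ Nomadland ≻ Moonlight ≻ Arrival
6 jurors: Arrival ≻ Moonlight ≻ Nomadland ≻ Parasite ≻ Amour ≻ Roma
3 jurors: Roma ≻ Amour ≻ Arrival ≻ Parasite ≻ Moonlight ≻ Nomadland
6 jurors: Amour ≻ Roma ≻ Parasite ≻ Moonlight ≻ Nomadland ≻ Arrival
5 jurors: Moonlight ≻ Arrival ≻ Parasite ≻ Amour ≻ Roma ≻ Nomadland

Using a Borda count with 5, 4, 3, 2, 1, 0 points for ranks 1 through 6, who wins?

Roma: 8·3 + 3·5 + 6·0 + 3·5 + 6·4 + 5·1 = 83
Moonlight: 8·2 + 3·1 + 6·4 + 3·1 + 6·2 + 5·5 = 83
Nomadland: 8·5 + 3·2 + 6·3 + 3·0 + 6·1 + 5·0 = 70
Parasite: 8·0 + 3·3 + 6·2 + 3·2 + 6·3 + 5·3 = 60
Arrival: 8·4 + 3·0 + 6·5 + 3·3 + 6·0 + 5·4 = 91
Amour: 8·1 + 3·4 + 6·1 + 3·4 + 6·5 + 5·2 = 78
Arrival has the highest Borda score (91).

Arrival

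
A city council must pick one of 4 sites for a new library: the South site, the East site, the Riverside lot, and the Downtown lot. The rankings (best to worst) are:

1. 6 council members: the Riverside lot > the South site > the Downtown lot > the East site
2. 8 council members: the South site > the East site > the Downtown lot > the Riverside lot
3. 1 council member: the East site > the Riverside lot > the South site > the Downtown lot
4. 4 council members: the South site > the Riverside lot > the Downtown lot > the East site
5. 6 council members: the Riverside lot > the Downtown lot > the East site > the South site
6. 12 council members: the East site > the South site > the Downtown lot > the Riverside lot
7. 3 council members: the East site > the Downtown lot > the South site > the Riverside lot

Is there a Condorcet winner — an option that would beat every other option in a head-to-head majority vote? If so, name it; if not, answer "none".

the East site vs the South site: 22–18 for the East site.
the East site vs the Riverside lot: 24–16 for the East site.
the East site vs the Downtown lot: 24–16 for the East site.
the East site beats every other option head-to-head.

the East site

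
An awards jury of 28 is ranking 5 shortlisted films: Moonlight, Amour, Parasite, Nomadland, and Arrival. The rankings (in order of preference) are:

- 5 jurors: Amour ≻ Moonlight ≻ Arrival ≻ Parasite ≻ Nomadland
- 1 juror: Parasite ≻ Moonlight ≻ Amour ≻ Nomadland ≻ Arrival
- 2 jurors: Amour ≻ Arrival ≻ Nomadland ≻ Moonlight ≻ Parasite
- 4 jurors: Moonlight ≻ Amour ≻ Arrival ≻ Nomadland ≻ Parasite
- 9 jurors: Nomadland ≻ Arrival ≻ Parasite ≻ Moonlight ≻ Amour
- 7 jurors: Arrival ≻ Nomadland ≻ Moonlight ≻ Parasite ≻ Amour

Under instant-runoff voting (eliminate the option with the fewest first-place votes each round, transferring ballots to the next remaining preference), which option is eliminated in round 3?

Arrival

Round 1: Moonlight 4, Amour 7, Parasite 1, Nomadland 9, Arrival 7. Eliminate Parasite.
Round 2: Moonlight 5, Amour 7, Nomadland 9, Arrival 7. Eliminate Moonlight.
Round 3: Amour 12, Nomadland 9, Arrival 7. Eliminate Arrival.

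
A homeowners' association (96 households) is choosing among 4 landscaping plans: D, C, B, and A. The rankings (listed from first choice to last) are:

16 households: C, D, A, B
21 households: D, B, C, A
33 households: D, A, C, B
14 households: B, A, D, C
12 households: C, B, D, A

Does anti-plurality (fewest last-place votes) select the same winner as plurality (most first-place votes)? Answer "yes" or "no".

yes

Anti-plurality — last-place votes: D 0, C 14, B 49, A 33. Winner: D.
Plurality — first-place votes: D 54, C 28, B 14, A 0. Winner: D.
The two methods agree.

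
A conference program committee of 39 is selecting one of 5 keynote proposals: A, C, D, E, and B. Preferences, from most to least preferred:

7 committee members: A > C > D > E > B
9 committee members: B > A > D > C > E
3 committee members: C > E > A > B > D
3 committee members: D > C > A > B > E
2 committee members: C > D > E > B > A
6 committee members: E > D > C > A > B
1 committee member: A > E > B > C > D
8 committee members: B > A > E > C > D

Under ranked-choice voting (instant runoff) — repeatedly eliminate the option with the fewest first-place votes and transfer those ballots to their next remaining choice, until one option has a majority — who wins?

Round 1: A 8, C 5, D 3, E 6, B 17. Eliminate D.
Round 2: A 8, C 8, E 6, B 17. Eliminate E.
Round 3: A 8, C 14, B 17. Eliminate A.
Round 4: C 21, B 18. C has a majority.

C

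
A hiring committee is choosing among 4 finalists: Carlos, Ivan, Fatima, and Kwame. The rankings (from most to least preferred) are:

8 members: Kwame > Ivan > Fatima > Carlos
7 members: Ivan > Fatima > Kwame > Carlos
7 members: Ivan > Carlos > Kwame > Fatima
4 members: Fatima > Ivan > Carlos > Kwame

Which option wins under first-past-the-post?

Ivan

First-place votes: Carlos 0, Ivan 14, Fatima 4, Kwame 8.
Ivan has the most first-place votes.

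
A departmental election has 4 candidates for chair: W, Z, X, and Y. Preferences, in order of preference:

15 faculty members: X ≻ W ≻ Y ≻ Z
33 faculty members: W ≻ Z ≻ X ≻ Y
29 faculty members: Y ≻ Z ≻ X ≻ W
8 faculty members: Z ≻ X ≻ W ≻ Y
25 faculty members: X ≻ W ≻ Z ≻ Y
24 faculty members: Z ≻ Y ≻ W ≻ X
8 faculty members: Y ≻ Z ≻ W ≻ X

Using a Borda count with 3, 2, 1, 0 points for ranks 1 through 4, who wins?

Z

W: 15·2 + 33·3 + 29·0 + 8·1 + 25·2 + 24·1 + 8·1 = 219
Z: 15·0 + 33·2 + 29·2 + 8·3 + 25·1 + 24·3 + 8·2 = 261
X: 15·3 + 33·1 + 29·1 + 8·2 + 25·3 + 24·0 + 8·0 = 198
Y: 15·1 + 33·0 + 29·3 + 8·0 + 25·0 + 24·2 + 8·3 = 174
Z has the highest Borda score (261).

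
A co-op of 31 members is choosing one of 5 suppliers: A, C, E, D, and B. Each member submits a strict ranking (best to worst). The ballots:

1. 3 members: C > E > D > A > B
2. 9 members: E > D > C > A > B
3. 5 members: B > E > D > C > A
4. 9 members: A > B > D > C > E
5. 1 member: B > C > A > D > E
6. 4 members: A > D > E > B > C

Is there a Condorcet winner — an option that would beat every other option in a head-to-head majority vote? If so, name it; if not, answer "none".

E

E vs A: 17–14 for E.
E vs C: 18–13 for E.
E vs D: 17–14 for E.
E vs B: 16–15 for E.
E beats every other option head-to-head.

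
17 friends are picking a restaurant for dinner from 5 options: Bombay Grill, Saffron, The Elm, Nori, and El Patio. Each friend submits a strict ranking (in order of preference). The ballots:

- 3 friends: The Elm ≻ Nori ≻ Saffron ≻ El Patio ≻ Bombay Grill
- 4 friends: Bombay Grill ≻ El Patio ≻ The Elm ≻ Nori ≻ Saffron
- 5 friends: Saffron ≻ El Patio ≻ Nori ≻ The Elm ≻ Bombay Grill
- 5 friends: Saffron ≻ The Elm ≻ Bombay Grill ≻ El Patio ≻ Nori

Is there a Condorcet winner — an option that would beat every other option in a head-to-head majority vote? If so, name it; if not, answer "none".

Saffron vs Bombay Grill: 13–4 for Saffron.
Saffron vs The Elm: 10–7 for Saffron.
Saffron vs Nori: 10–7 for Saffron.
Saffron vs El Patio: 13–4 for Saffron.
Saffron beats every other option head-to-head.

Saffron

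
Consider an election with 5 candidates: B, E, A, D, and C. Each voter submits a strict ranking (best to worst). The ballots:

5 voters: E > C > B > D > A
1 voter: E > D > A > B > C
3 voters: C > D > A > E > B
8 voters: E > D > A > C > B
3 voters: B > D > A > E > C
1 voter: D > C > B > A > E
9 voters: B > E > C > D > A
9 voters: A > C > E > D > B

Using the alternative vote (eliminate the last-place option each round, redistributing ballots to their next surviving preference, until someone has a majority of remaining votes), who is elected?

Round 1: B 12, E 14, A 9, D 1, C 3. Eliminate D.
Round 2: B 12, E 14, A 9, C 4. Eliminate C.
Round 3: B 13, E 14, A 12. Eliminate A.
Round 4: B 13, E 26. E has a majority.

E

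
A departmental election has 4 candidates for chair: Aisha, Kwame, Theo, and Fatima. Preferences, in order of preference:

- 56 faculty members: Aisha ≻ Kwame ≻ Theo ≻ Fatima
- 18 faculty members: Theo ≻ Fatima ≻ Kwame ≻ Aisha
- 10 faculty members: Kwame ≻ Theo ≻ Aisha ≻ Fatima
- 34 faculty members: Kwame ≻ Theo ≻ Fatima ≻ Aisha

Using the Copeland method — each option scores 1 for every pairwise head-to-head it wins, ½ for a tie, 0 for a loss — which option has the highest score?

Aisha: beats Fatima; loses to Kwame and Theo → score 1.
Kwame: beats Aisha, Theo, and Fatima → score 3.
Theo: beats Aisha and Fatima; loses to Kwame → score 2.
Fatima: loses to Aisha, Kwame, and Theo → score 0.
Kwame has the best pairwise record.

Kwame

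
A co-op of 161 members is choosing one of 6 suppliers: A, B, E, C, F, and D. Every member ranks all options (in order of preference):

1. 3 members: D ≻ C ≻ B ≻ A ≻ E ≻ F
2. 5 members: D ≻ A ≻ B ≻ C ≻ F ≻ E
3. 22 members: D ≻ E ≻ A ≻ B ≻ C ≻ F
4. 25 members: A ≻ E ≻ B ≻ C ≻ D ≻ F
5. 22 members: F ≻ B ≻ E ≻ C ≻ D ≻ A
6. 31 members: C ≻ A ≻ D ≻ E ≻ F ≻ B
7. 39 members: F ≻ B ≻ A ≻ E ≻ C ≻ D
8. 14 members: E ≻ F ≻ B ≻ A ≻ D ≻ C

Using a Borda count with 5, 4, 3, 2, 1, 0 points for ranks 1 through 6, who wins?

A: 3·2 + 5·4 + 22·3 + 25·5 + 22·0 + 31·4 + 39·3 + 14·2 = 486
B: 3·3 + 5·3 + 22·2 + 25·3 + 22·4 + 31·0 + 39·4 + 14·3 = 429
E: 3·1 + 5·0 + 22·4 + 25·4 + 22·3 + 31·2 + 39·2 + 14·5 = 467
C: 3·4 + 5·2 + 22·1 + 25·2 + 22·2 + 31·5 + 39·1 + 14·0 = 332
F: 3·0 + 5·1 + 22·0 + 25·0 + 22·5 + 31·1 + 39·5 + 14·4 = 397
D: 3·5 + 5·5 + 22·5 + 25·1 + 22·1 + 31·3 + 39·0 + 14·1 = 304
A has the highest Borda score (486).

A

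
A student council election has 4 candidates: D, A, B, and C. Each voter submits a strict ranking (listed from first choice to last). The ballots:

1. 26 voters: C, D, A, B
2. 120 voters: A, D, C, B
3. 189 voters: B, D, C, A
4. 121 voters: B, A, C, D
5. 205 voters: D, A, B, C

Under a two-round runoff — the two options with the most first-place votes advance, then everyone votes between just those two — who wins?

D

Round 1 first-place votes: D 205, A 120, B 310, C 26.
B and D advance.
Runoff: B is preferred to D by 310 voters; D by 351.
D wins the runoff.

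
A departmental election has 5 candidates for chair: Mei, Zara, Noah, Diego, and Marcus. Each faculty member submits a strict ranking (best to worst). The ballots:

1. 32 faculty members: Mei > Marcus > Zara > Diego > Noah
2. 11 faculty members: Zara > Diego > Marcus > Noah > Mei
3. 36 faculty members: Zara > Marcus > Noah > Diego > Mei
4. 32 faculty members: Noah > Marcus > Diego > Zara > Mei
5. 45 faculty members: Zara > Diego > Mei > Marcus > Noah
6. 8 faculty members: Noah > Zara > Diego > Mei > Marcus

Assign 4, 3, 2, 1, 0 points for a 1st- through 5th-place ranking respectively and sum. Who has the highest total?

Mei: 32·4 + 11·0 + 36·0 + 32·0 + 45·2 + 8·1 = 226
Zara: 32·2 + 11·4 + 36·4 + 32·1 + 45·4 + 8·3 = 488
Noah: 32·0 + 11·1 + 36·2 + 32·4 + 45·0 + 8·4 = 243
Diego: 32·1 + 11·3 + 36·1 + 32·2 + 45·3 + 8·2 = 316
Marcus: 32·3 + 11·2 + 36·3 + 32·3 + 45·1 + 8·0 = 367
Zara has the highest Borda score (488).

Zara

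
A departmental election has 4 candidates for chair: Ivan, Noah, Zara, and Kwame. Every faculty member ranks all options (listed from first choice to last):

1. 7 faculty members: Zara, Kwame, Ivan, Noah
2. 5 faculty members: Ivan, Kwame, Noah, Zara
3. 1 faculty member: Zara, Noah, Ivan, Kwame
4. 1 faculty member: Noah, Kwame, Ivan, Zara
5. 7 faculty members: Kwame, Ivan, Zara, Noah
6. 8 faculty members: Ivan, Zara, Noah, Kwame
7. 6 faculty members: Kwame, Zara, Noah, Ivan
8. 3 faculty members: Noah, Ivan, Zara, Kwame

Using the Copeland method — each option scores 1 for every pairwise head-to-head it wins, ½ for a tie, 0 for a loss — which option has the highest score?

Kwame

Ivan: beats Noah and Zara; loses to Kwame → score 2.
Noah: loses to Ivan, Zara, and Kwame → score 0.
Zara: beats Noah; ties Kwame; loses to Ivan → score 1.5.
Kwame: beats Ivan and Noah; ties Zara → score 2.5.
Kwame has the best pairwise record.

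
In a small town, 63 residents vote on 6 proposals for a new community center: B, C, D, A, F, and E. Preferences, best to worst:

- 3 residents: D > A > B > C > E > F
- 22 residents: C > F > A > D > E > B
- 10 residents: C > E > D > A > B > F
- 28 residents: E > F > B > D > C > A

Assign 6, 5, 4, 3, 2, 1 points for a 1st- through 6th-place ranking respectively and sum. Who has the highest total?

E

B: 3·4 + 22·1 + 10·2 + 28·4 = 166
C: 3·3 + 22·6 + 10·6 + 28·2 = 257
D: 3·6 + 22·3 + 10·4 + 28·3 = 208
A: 3·5 + 22·4 + 10·3 + 28·1 = 161
F: 3·1 + 22·5 + 10·1 + 28·5 = 263
E: 3·2 + 22·2 + 10·5 + 28·6 = 268
E has the highest Borda score (268).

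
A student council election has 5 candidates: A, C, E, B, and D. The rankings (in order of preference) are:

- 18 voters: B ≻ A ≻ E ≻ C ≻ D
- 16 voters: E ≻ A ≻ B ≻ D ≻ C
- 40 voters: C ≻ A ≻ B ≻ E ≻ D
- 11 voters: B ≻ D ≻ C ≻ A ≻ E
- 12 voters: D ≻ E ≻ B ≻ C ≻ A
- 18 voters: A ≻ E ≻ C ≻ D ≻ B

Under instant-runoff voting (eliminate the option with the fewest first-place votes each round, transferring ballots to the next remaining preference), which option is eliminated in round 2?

Round 1: A 18, C 40, E 16, B 29, D 12. Eliminate D.
Round 2: A 18, C 40, E 28, B 29. Eliminate A.

A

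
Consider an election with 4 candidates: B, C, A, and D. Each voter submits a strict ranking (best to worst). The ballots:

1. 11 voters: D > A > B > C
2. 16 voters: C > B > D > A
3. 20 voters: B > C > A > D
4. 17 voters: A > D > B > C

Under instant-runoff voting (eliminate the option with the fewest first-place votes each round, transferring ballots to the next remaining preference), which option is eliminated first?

D

Round 1: B 20, C 16, A 17, D 11. Eliminate D.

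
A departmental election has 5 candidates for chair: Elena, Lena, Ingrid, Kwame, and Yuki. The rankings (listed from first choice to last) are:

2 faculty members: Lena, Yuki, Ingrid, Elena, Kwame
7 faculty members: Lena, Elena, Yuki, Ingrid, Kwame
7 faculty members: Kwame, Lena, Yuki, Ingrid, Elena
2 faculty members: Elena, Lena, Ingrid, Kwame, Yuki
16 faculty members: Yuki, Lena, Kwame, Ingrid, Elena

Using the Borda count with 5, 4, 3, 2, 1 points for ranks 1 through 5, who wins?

Elena: 2·2 + 7·4 + 7·1 + 2·5 + 16·1 = 65
Lena: 2·5 + 7·5 + 7·4 + 2·4 + 16·4 = 145
Ingrid: 2·3 + 7·2 + 7·2 + 2·3 + 16·2 = 72
Kwame: 2·1 + 7·1 + 7·5 + 2·2 + 16·3 = 96
Yuki: 2·4 + 7·3 + 7·3 + 2·1 + 16·5 = 132
Lena has the highest Borda score (145).

Lena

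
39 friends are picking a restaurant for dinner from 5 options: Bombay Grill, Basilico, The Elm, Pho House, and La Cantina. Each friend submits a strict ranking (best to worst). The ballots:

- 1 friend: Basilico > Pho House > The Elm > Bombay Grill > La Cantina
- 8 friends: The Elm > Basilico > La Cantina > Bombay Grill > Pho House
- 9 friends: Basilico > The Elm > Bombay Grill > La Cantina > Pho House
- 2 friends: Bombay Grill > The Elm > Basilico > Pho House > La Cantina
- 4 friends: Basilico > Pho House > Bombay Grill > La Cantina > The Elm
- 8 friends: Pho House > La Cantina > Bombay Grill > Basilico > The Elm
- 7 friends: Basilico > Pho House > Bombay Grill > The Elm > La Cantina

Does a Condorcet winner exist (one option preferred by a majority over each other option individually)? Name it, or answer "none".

Basilico vs Bombay Grill: 29–10 for Basilico.
Basilico vs The Elm: 29–10 for Basilico.
Basilico vs Pho House: 31–8 for Basilico.
Basilico vs La Cantina: 31–8 for Basilico.
Basilico beats every other option head-to-head.

Basilico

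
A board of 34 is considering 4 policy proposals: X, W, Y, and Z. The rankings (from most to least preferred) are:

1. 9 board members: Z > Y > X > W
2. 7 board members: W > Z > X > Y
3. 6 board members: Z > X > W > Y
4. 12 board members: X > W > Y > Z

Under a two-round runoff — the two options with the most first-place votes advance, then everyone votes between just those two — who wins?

Z

Round 1 first-place votes: X 12, W 7, Y 0, Z 15.
Z and X advance.
Runoff: Z is preferred to X by 22 voters; X by 12.
Z wins the runoff.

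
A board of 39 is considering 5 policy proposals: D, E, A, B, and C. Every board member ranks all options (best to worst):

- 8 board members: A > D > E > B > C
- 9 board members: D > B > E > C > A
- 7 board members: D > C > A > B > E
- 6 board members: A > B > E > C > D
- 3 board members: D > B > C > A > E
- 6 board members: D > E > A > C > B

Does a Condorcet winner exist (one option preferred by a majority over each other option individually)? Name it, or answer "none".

D

D vs E: 33–6 for D.
D vs A: 25–14 for D.
D vs B: 33–6 for D.
D vs C: 33–6 for D.
D beats every other option head-to-head.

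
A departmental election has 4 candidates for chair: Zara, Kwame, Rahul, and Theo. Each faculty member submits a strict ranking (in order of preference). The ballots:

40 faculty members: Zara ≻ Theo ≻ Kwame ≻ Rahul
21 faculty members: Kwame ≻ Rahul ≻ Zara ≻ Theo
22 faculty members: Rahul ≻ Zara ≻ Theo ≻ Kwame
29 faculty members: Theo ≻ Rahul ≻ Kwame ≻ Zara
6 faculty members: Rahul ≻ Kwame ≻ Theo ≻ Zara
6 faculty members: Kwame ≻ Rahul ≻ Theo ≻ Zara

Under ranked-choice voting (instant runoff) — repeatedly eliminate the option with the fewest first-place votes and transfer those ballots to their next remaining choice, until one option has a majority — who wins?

Rahul

Round 1: Zara 40, Kwame 27, Rahul 28, Theo 29. Eliminate Kwame.
Round 2: Zara 40, Rahul 55, Theo 29. Eliminate Theo.
Round 3: Zara 40, Rahul 84. Rahul has a majority.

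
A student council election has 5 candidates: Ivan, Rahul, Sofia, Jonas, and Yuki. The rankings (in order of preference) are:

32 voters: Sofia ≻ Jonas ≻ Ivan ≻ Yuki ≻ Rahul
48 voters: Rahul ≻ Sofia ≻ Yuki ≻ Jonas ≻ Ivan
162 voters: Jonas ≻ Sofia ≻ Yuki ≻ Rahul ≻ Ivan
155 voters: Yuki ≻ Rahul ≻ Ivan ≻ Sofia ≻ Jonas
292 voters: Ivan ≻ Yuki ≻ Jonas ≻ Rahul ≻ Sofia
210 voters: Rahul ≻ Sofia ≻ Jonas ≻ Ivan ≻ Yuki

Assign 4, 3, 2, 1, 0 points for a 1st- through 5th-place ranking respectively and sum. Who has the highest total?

Ivan: 32·2 + 48·0 + 162·0 + 155·2 + 292·4 + 210·1 = 1752
Rahul: 32·0 + 48·4 + 162·1 + 155·3 + 292·1 + 210·4 = 1951
Sofia: 32·4 + 48·3 + 162·3 + 155·1 + 292·0 + 210·3 = 1543
Jonas: 32·3 + 48·1 + 162·4 + 155·0 + 292·2 + 210·2 = 1796
Yuki: 32·1 + 48·2 + 162·2 + 155·4 + 292·3 + 210·0 = 1948
Rahul has the highest Borda score (1951).

Rahul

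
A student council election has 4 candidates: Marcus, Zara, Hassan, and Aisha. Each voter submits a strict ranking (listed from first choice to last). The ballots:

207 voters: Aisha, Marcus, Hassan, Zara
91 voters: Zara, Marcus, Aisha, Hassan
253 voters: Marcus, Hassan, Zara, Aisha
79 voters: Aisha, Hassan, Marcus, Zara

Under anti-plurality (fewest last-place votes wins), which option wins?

Marcus

Last-place votes: Marcus 0, Zara 286, Hassan 91, Aisha 253.
Marcus is ranked last by the fewest voters, so Marcus wins.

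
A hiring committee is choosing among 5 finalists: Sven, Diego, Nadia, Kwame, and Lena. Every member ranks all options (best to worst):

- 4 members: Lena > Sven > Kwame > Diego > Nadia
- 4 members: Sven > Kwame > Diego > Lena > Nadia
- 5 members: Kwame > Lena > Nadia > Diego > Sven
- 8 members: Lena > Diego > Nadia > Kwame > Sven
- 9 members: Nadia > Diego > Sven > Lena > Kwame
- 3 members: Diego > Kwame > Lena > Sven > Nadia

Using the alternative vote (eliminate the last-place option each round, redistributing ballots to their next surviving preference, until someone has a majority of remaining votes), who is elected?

Lena

Round 1: Sven 4, Diego 3, Nadia 9, Kwame 5, Lena 12. Eliminate Diego.
Round 2: Sven 4, Nadia 9, Kwame 8, Lena 12. Eliminate Sven.
Round 3: Nadia 9, Kwame 12, Lena 12. Eliminate Nadia.
Round 4: Kwame 12, Lena 21. Lena has a majority.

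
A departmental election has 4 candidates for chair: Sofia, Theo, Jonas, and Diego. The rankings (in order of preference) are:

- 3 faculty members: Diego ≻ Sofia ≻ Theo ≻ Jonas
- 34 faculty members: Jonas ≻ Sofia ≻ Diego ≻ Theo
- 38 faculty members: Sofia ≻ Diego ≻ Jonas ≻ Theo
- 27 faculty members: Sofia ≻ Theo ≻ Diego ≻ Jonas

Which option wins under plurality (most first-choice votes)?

Sofia

First-place votes: Sofia 65, Theo 0, Jonas 34, Diego 3.
Sofia has the most first-place votes.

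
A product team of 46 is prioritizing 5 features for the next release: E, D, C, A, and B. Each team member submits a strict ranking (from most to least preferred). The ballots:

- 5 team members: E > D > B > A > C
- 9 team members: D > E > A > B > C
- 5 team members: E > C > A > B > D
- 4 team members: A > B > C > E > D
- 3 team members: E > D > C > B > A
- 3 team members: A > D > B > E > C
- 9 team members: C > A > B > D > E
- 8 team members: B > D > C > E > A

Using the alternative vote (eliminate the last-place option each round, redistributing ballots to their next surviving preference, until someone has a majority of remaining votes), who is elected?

B

Round 1: E 13, D 9, C 9, A 7, B 8. Eliminate A.
Round 2: E 13, D 12, C 9, B 12. Eliminate C.
Round 3: E 13, D 12, B 21. Eliminate D.
Round 4: E 22, B 24. B has a majority.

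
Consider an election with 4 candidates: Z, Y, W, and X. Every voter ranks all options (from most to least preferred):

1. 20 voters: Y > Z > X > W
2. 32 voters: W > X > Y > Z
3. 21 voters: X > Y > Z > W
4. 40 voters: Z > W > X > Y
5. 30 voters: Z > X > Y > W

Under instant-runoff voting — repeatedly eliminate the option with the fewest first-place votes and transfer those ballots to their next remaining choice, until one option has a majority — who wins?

Round 1: Z 70, Y 20, W 32, X 21. Eliminate Y.
Round 2: Z 90, W 32, X 21. Z has a majority.

Z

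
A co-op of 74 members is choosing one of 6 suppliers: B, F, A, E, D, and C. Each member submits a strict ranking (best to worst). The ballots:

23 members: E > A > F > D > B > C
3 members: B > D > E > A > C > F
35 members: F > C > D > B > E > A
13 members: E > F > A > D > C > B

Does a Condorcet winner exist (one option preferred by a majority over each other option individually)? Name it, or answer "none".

Checking pairwise contests:
F beats B 71–3.
E beats F 39–35.
B beats A 38–36.
B beats E 38–36.
F beats D 71–3.
F beats C 71–3.
Every option loses at least one head-to-head, so there is no Condorcet winner.

none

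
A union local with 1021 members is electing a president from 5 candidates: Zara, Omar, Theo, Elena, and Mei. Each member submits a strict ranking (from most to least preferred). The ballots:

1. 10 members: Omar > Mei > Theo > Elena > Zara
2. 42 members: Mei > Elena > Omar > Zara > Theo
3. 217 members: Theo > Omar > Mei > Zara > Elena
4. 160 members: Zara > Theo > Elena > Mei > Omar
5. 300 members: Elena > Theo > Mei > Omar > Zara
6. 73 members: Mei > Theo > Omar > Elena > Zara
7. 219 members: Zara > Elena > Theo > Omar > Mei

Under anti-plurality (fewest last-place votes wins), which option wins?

Last-place votes: Zara 383, Omar 160, Theo 42, Elena 217, Mei 219.
Theo is ranked last by the fewest voters, so Theo wins.

Theo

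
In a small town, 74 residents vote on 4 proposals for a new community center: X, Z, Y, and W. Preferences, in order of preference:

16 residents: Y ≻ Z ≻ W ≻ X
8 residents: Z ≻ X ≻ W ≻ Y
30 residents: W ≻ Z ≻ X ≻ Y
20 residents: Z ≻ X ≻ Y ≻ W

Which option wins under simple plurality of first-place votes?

First-place votes: X 0, Z 28, Y 16, W 30.
W has the most first-place votes.

W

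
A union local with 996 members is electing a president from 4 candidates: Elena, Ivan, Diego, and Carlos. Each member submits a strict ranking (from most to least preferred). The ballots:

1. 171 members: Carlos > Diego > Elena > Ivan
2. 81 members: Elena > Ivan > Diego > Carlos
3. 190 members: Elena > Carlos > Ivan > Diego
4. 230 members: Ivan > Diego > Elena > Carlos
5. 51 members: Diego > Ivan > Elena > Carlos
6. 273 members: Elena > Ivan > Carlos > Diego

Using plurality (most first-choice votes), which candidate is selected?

Elena

First-place votes: Elena 544, Ivan 230, Diego 51, Carlos 171.
Elena has the most first-place votes.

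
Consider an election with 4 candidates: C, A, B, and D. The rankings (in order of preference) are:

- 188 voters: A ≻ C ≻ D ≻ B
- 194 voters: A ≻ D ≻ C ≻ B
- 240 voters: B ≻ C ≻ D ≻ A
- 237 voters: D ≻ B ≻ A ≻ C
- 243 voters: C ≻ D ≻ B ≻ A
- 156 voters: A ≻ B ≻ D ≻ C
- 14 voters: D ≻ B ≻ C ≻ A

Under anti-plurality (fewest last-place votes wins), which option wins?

D

Last-place votes: C 393, A 497, B 382, D 0.
D is ranked last by the fewest voters, so D wins.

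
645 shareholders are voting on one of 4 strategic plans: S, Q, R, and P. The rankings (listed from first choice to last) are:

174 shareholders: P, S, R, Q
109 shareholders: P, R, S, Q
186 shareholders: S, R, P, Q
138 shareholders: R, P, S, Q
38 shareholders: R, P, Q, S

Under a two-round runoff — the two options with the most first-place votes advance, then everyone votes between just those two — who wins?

Round 1 first-place votes: S 186, Q 0, R 176, P 283.
P and S advance.
Runoff: P is preferred to S by 459 voters; S by 186.
P wins the runoff.

P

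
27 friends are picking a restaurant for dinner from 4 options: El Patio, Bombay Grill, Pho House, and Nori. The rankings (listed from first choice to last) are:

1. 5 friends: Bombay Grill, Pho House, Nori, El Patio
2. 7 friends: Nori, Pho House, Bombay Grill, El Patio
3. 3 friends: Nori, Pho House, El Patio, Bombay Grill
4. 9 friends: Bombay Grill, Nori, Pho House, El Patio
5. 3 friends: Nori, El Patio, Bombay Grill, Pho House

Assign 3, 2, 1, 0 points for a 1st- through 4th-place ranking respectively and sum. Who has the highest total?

Nori

El Patio: 5·0 + 7·0 + 3·1 + 9·0 + 3·2 = 9
Bombay Grill: 5·3 + 7·1 + 3·0 + 9·3 + 3·1 = 52
Pho House: 5·2 + 7·2 + 3·2 + 9·1 + 3·0 = 39
Nori: 5·1 + 7·3 + 3·3 + 9·2 + 3·3 = 62
Nori has the highest Borda score (62).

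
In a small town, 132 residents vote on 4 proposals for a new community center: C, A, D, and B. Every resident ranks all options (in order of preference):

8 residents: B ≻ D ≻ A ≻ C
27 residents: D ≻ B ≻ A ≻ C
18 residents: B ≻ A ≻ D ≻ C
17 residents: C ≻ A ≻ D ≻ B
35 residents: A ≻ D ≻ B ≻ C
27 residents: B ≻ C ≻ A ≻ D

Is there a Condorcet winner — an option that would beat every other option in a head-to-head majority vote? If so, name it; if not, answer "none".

none

Checking pairwise contests:
A beats C 88–44.
B beats A 80–52.
A beats D 97–35.
D beats B 79–53.
Every option loses at least one head-to-head, so there is no Condorcet winner.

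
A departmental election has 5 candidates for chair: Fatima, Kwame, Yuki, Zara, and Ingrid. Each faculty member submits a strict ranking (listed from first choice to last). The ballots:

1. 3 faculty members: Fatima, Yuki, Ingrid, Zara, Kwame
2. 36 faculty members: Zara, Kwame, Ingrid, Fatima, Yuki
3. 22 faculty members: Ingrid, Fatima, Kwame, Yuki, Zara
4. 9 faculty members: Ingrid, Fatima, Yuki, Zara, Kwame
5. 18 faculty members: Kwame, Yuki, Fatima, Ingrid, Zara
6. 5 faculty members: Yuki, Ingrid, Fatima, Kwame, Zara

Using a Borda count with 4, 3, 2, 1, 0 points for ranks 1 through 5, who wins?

Ingrid

Fatima: 3·4 + 36·1 + 22·3 + 9·3 + 18·2 + 5·2 = 187
Kwame: 3·0 + 36·3 + 22·2 + 9·0 + 18·4 + 5·1 = 229
Yuki: 3·3 + 36·0 + 22·1 + 9·2 + 18·3 + 5·4 = 123
Zara: 3·1 + 36·4 + 22·0 + 9·1 + 18·0 + 5·0 = 156
Ingrid: 3·2 + 36·2 + 22·4 + 9·4 + 18·1 + 5·3 = 235
Ingrid has the highest Borda score (235).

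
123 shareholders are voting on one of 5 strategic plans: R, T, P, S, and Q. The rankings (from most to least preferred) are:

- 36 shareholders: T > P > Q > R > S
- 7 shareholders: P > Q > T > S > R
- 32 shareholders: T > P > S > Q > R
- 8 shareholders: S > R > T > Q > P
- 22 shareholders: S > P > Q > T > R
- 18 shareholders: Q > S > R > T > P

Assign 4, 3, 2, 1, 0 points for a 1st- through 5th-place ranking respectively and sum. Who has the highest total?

R: 36·1 + 7·0 + 32·0 + 8·3 + 22·0 + 18·2 = 96
T: 36·4 + 7·2 + 32·4 + 8·2 + 22·1 + 18·1 = 342
P: 36·3 + 7·4 + 32·3 + 8·0 + 22·3 + 18·0 = 298
S: 36·0 + 7·1 + 32·2 + 8·4 + 22·4 + 18·3 = 245
Q: 36·2 + 7·3 + 32·1 + 8·1 + 22·2 + 18·4 = 249
T has the highest Borda score (342).

T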